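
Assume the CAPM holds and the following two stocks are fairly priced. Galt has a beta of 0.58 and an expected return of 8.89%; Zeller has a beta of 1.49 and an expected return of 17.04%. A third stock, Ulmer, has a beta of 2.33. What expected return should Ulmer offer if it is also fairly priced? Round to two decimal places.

24.56%

MRP (SML slope) = (17.04% − 8.89%) / (1.49 − 0.58) = 8.15% / 0.91 = 8.9560%
R_f (intercept) = 8.89% − 0.58 × 8.9560% = 3.6955%
E(R_Ulmer) = R_f + β × MRP = 3.6955% + 2.33 × 8.9560% = 24.56%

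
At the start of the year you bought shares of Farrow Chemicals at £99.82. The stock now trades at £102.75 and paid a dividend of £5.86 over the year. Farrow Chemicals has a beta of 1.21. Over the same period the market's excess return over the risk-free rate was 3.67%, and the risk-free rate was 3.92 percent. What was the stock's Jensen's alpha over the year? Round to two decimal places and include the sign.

Realised HPR = (P1 + D1 − P0) / P0 = (102.75 + 5.86 − 99.82) / 99.82 = 8.79 / 99.82 = 8.8059%
CAPM required = R_f + β·MRP = 3.92% + 1.21 × 3.67% = 8.3607%
α = realised − required = 8.8059% − 8.3607% = +0.45%

+0.45%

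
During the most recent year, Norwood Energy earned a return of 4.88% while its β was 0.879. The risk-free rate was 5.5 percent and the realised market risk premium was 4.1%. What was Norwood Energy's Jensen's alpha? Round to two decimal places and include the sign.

CAPM benchmark = R_f + β(R_m − R_f) = 5.5% + 0.879 × 4.1% = 9.1039%
α = actual − benchmark = 4.88% − 9.1039% = -4.22%

-4.22%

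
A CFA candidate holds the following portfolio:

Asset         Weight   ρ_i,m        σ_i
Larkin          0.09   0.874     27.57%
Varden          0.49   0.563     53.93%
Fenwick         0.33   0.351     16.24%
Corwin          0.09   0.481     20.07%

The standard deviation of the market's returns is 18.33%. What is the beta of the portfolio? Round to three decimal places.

1.080

β_Larkin = 0.874 × 27.57% / 18.33% = 1.3146
β_Varden = 0.563 × 53.93% / 18.33% = 1.6564
β_Fenwick = 0.351 × 16.24% / 18.33% = 0.3110
β_Corwin = 0.481 × 20.07% / 18.33% = 0.5267
β_P = Σ w_i β_i = 0.09×1.3146 + 0.49×1.6564 + 0.33×0.3110 + 0.09×0.5267 = 1.0800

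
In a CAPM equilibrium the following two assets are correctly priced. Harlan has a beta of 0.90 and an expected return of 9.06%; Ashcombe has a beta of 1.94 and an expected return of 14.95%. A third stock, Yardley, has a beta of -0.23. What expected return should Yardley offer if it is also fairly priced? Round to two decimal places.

2.66%

MRP (SML slope) = (14.95% − 9.06%) / (1.94 − 0.90) = 5.89% / 1.04 = 5.6635%
R_f (intercept) = 9.06% − 0.90 × 5.6635% = 3.9629%
E(R_Yardley) = R_f + β × MRP = 3.9629% + -0.23 × 5.6635% = 2.66%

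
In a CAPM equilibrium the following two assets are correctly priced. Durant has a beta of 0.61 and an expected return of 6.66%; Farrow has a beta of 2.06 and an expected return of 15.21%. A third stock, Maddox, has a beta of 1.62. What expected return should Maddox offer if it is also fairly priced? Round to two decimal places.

MRP (SML slope) = (15.21% − 6.66%) / (2.06 − 0.61) = 8.55% / 1.45 = 5.8966%
R_f (intercept) = 6.66% − 0.61 × 5.8966% = 3.0631%
E(R_Maddox) = R_f + β × MRP = 3.0631% + 1.62 × 5.8966% = 12.62%

12.62%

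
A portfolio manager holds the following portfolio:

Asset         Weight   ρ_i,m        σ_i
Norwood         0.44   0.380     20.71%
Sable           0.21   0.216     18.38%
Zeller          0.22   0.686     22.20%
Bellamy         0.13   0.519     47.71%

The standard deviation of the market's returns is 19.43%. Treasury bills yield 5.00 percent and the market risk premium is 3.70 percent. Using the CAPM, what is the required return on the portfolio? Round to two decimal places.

7.07%

β_Norwood = 0.380 × 20.71% / 19.43% = 0.4050
β_Sable = 0.216 × 18.38% / 19.43% = 0.2043
β_Zeller = 0.686 × 22.20% / 19.43% = 0.7838
β_Bellamy = 0.519 × 47.71% / 19.43% = 1.2744
β_P = Σ w_i β_i = 0.44×0.4050 + 0.21×0.2043 + 0.22×0.7838 + 0.13×1.2744 = 0.5592
E(R_P) = R_f + β_P × MRP = 5.00% + 0.5592 × 3.70% = 7.07%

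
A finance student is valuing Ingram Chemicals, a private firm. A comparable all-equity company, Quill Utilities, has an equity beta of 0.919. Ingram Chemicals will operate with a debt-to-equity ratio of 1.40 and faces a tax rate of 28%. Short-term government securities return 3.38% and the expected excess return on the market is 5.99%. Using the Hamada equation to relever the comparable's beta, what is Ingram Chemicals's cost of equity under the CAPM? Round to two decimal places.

β_L = β_U × [1 + (1 − t)(D/E)] = 0.919 × [1 + (1 − 0.28) × 1.40]
    = 0.919 × [1 + 0.72 × 1.40] = 0.919 × 2.0080 = 1.8454
E(R) = R_f + β_L × MRP = 3.38% + 1.8454 × 5.99% = 14.43%

14.43%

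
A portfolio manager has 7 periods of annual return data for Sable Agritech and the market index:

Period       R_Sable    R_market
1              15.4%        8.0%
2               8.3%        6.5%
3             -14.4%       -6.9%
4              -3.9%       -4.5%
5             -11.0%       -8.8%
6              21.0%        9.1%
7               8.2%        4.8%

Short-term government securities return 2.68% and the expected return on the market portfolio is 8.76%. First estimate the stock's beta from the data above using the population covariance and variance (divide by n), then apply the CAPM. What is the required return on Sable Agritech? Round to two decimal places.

13.06%

Mean R_i = (15.4 + 8.3 − 14.4 − 3.9 − 11.0 + 21.0 + 8.2) / 7 = 3.3714%
Mean R_m = (8.0 + 6.5 − 6.9 − 4.5 − 8.8 + 9.1 + 4.8) / 7 = 1.1714%
Σ(R_i − R̄_i)(R_m − R̄_m) = 593.6743  ⇒  Cov = 593.6743 / 7 = 84.8106
Σ(R_m − R̄_m)² = 347.7943  ⇒  Var(R_m) = 347.7943 / 7 = 49.6849
β = Cov / Var(R_m) = 84.8106 / 49.6849 = 1.7070
MRP = 8.76% − 2.68% = 6.08%
E(R) = R_f + β × MRP = 2.68% + 1.7070 × 6.08% = 13.06%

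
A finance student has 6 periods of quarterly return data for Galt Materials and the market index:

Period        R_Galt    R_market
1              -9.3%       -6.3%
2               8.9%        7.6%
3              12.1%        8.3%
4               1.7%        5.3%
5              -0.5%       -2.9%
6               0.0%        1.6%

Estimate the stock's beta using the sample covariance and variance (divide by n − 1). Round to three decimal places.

Mean R_i = (-9.3 + 8.9 + 12.1 + 1.7 − 0.5 + 0.0) / 6 = 2.1500%
Mean R_m = (-6.3 + 7.6 + 8.3 + 5.3 − 2.9 + 1.6) / 6 = 2.2667%
Σ(R_i − R̄_i)(R_m − R̄_m) = 207.8800  ⇒  Cov = 207.8800 / 5 = 41.5760
Σ(R_m − R̄_m)² = 174.5733  ⇒  Var(R_m) = 174.5733 / 5 = 34.9147
β = Cov / Var(R_m) = 41.5760 / 34.9147 = 1.1908

1.191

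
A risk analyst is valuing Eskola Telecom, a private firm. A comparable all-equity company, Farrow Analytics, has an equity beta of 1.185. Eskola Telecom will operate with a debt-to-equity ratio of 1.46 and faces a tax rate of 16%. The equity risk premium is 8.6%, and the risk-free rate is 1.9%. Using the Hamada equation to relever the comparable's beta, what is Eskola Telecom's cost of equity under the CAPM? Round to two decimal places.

β_L = β_U × [1 + (1 − t)(D/E)] = 1.185 × [1 + (1 − 0.16) × 1.46]
    = 1.185 × [1 + 0.84 × 1.46] = 1.185 × 2.2264 = 2.6383
E(R) = R_f + β_L × MRP = 1.9% + 2.6383 × 8.6% = 24.59%

24.59%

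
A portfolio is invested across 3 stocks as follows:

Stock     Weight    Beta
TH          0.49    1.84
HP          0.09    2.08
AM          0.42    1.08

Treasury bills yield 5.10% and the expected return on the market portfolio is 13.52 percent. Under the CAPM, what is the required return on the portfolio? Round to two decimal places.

β_P = Σ w_i β_i = 0.49×1.84 + 0.09×2.08 + 0.42×1.08 = 1.5424
MRP = 13.52% − 5.10% = 8.42%
E(R_P) = R_f + β_P × MRP = 5.10% + 1.5424 × 8.42% = 18.09%

18.09%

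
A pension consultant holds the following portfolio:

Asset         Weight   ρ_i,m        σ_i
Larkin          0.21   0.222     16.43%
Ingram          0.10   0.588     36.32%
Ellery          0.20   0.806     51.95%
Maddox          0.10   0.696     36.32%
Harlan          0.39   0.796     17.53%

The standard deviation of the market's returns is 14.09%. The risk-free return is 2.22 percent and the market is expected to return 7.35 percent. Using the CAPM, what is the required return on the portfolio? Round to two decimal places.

β_Larkin = 0.222 × 16.43% / 14.09% = 0.2589
β_Ingram = 0.588 × 36.32% / 14.09% = 1.5157
β_Ellery = 0.806 × 51.95% / 14.09% = 2.9717
β_Maddox = 0.696 × 36.32% / 14.09% = 1.7941
β_Harlan = 0.796 × 17.53% / 14.09% = 0.9903
β_P = Σ w_i β_i = 0.21×0.2589 + 0.10×1.5157 + 0.20×2.9717 + 0.10×1.7941 + 0.39×0.9903 = 1.3659
MRP = 7.35% − 2.22% = 5.13%
E(R_P) = R_f + β_P × MRP = 2.22% + 1.3659 × 5.13% = 9.23%

9.23%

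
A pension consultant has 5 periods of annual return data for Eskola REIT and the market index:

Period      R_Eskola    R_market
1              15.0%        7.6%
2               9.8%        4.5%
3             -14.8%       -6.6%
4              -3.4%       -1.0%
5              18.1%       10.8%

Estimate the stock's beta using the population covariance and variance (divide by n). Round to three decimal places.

Mean R_i = (15.0 + 9.8 − 14.8 − 3.4 + 18.1) / 5 = 4.9400%
Mean R_m = (7.6 + 4.5 − 6.6 − 1.0 + 10.8) / 5 = 3.0600%
Σ(R_i − R̄_i)(R_m − R̄_m) = 379.0780  ⇒  Cov = 379.0780 / 5 = 75.8156
Σ(R_m − R̄_m)² = 192.3920  ⇒  Var(R_m) = 192.3920 / 5 = 38.4784
β = Cov / Var(R_m) = 75.8156 / 38.4784 = 1.9703

1.970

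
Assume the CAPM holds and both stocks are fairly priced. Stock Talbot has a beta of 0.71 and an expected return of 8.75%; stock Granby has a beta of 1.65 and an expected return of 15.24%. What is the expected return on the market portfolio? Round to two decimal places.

Both satisfy E(R) = R_f + β·MRP, so the slope of the SML is
MRP = (15.24% − 8.75%) / (1.65 − 0.71) = 6.49% / 0.94 = 6.9043%
R_f = E(R_Talbot) − β_Talbot·MRP = 8.75% − 0.71 × 6.9043% = 3.8479%
E(R_m) = R_f + MRP = 3.8479% + 6.9043% = 10.75%

10.75%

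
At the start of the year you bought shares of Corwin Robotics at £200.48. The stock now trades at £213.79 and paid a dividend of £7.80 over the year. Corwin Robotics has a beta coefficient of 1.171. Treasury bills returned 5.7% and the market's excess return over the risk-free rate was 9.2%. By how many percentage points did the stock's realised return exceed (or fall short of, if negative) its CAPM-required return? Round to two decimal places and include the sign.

Realised HPR = (P1 + D1 − P0) / P0 = (213.79 + 7.80 − 200.48) / 200.48 = 21.11 / 200.48 = 10.5297%
CAPM required = R_f + β·MRP = 5.7% + 1.171 × 9.2% = 16.4732%
α = realised − required = 10.5297% − 16.4732% = -5.94%

-5.94%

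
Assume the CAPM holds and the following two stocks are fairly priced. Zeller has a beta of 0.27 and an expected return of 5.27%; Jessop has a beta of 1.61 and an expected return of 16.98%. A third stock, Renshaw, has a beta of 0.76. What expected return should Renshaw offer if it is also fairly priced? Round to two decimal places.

9.55%

MRP (SML slope) = (16.98% − 5.27%) / (1.61 − 0.27) = 11.71% / 1.34 = 8.7388%
R_f (intercept) = 5.27% − 0.27 × 8.7388% = 2.9105%
E(R_Renshaw) = R_f + β × MRP = 2.9105% + 0.76 × 8.7388% = 9.55%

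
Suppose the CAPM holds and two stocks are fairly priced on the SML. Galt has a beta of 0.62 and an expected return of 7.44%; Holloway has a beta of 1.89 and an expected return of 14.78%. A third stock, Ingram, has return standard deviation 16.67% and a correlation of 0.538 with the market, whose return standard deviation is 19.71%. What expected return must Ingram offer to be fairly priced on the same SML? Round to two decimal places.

MRP = (14.78% − 7.44%) / (1.89 − 0.62) = 5.7795%
R_f = 7.44% − 0.62 × 5.7795% = 3.8567%
β_Ingram = ρ·σ_i/σ_m = 0.538 × 16.67 / 19.71 = 0.4550
E(R_Ingram) = R_f + β × MRP = 3.8567% + 0.4550 × 5.7795% = 6.49%

6.49%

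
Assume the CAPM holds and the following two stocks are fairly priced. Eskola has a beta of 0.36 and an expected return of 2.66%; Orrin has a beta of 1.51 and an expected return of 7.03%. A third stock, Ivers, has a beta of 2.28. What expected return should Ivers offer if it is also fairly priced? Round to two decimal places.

9.96%

MRP (SML slope) = (7.03% − 2.66%) / (1.51 − 0.36) = 4.37% / 1.15 = 3.8000%
R_f (intercept) = 2.66% − 0.36 × 3.8000% = 1.2920%
E(R_Ivers) = R_f + β × MRP = 1.2920% + 2.28 × 3.8000% = 9.96%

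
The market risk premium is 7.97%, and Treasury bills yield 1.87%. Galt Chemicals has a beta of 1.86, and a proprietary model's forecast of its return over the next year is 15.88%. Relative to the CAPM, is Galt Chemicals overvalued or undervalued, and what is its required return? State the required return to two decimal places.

Overvalued; required return 16.69%

Required return = R_f + β·MRP = 1.87% + 1.86 × 7.97% = 16.69%
Forecast 15.88% < required 16.69% → the stock plots below the SML → overvalued.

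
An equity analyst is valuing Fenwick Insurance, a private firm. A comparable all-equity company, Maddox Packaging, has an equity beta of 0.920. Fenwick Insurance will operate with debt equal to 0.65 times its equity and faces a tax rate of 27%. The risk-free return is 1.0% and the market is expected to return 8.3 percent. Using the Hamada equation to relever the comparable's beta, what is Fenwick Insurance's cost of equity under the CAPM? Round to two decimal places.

β_L = β_U × [1 + (1 − t)(D/E)] = 0.920 × [1 + (1 − 0.27) × 0.65]
    = 0.920 × [1 + 0.73 × 0.65] = 0.920 × 1.4745 = 1.3565
MRP = 8.3% − 1.0% = 7.30%
E(R) = R_f + β_L × MRP = 1.0% + 1.3565 × 7.3% = 10.90%

10.90%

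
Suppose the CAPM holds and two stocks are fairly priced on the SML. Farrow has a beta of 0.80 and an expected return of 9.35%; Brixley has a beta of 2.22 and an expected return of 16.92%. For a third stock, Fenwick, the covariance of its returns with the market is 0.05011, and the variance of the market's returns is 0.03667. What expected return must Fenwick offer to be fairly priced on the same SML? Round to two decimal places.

12.37%

MRP = (16.92% − 9.35%) / (2.22 − 0.80) = 5.3310%
R_f = 9.35% − 0.80 × 5.3310% = 5.0852%
β_Fenwick = Cov / Var(R_m) = 0.05011 / 0.03667 = 1.3665
E(R_Fenwick) = R_f + β × MRP = 5.0852% + 1.3665 × 5.3310% = 12.37%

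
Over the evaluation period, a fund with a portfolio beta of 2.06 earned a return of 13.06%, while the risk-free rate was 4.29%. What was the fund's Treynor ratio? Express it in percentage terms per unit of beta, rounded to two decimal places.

Treynor = (R_P − R_f) / β_P = (13.06% − 4.29%) / 2.0600 = 8.77% / 2.0600 = 4.26%

4.26%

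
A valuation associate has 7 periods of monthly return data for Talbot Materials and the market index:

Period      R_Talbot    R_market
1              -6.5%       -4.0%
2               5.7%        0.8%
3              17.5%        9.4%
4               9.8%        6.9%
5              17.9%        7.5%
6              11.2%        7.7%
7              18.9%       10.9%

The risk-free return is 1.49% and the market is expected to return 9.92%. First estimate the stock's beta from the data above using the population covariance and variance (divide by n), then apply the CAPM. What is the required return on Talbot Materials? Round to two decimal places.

15.18%

Mean R_i = (-6.5 + 5.7 + 17.5 + 9.8 + 17.9 + 11.2 + 18.9) / 7 = 10.6429%
Mean R_m = (-4.0 + 0.8 + 9.4 + 6.9 + 7.5 + 7.7 + 10.9) / 7 = 5.6000%
Σ(R_i − R̄_i)(R_m − R̄_m) = 271.9800  ⇒  Cov = 271.9800 / 7 = 38.8543
Σ(R_m − R̄_m)² = 167.4400  ⇒  Var(R_m) = 167.4400 / 7 = 23.9200
β = Cov / Var(R_m) = 38.8543 / 23.9200 = 1.6243
MRP = 9.92% − 1.49% = 8.43%
E(R) = R_f + β × MRP = 1.49% + 1.6243 × 8.43% = 15.18%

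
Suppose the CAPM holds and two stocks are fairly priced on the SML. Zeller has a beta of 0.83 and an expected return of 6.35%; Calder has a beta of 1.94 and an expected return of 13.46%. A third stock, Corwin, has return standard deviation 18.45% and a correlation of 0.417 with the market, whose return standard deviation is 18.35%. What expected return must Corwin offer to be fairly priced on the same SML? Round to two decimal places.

MRP = (13.46% − 6.35%) / (1.94 − 0.83) = 6.4054%
R_f = 6.35% − 0.83 × 6.4054% = 1.0335%
β_Corwin = ρ·σ_i/σ_m = 0.417 × 18.45 / 18.35 = 0.4193
E(R_Corwin) = R_f + β × MRP = 1.0335% + 0.4193 × 6.4054% = 3.72%

3.72%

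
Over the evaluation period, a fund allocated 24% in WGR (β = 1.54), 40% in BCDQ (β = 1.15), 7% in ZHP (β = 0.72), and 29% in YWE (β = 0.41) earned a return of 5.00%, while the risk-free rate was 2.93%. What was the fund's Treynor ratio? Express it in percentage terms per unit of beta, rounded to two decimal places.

β_P = 0.24×1.54 + 0.40×1.15 + 0.07×0.72 + 0.29×0.41 = 0.9989
Treynor = (R_P − R_f) / β_P = (5.00% − 2.93%) / 0.9989 = 2.07% / 0.9989 = 2.07%

2.07%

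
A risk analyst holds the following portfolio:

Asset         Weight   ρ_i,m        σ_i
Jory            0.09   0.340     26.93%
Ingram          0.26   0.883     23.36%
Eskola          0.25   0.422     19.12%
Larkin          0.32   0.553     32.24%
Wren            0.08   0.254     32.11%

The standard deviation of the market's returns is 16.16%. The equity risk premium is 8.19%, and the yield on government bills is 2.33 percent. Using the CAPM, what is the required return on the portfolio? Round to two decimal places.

9.71%

β_Jory = 0.340 × 26.93% / 16.16% = 0.5666
β_Ingram = 0.883 × 23.36% / 16.16% = 1.2764
β_Eskola = 0.422 × 19.12% / 16.16% = 0.4993
β_Larkin = 0.553 × 32.24% / 16.16% = 1.1033
β_Wren = 0.254 × 32.11% / 16.16% = 0.5047
β_P = Σ w_i β_i = 0.09×0.5666 + 0.26×1.2764 + 0.25×0.4993 + 0.32×1.1033 + 0.08×0.5047 = 0.9011
E(R_P) = R_f + β_P × MRP = 2.33% + 0.9011 × 8.19% = 9.71%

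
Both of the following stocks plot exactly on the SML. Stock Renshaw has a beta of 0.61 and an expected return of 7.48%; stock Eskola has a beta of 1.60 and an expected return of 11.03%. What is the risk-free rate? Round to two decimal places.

5.29%

Both satisfy E(R) = R_f + β·MRP, so the slope of the SML is
MRP = (11.03% − 7.48%) / (1.60 − 0.61) = 3.55% / 0.99 = 3.5859%
R_f = E(R_Renshaw) − β_Renshaw·MRP = 7.48% − 0.61 × 3.5859% = 5.2926%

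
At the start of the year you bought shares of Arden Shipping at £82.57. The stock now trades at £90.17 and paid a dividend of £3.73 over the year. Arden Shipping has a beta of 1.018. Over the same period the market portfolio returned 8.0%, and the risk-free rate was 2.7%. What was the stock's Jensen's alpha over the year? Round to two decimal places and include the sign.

Realised HPR = (P1 + D1 − P0) / P0 = (90.17 + 3.73 − 82.57) / 82.57 = 11.33 / 82.57 = 13.7217%
MRP = 8.0% − 2.7% = 5.30%
CAPM required = R_f + β·MRP = 2.7% + 1.018 × 5.3% = 8.0954%
α = realised − required = 13.7217% − 8.0954% = +5.63%

+5.63%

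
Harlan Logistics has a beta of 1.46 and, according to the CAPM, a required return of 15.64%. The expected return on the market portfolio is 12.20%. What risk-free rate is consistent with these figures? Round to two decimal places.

E(R) = R_f + β(E(R_m) − R_f) = R_f(1 − β) + β·E(R_m)
15.64% = R_f × (1 − 1.46) + 1.46 × 12.20%
15.64% = R_f × -0.46 + 17.8120%
R_f = (15.64% − 17.8120%) / -0.46 = 4.72%

4.72%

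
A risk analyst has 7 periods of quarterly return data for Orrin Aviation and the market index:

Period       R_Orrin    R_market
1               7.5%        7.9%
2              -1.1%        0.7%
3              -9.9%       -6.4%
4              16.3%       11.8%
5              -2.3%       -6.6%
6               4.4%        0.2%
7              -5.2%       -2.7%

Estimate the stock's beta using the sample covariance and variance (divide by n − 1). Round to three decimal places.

1.162

Mean R_i = (7.5 − 1.1 − 9.9 + 16.3 − 2.3 + 4.4 − 5.2) / 7 = 1.3857%
Mean R_m = (7.9 + 0.7 − 6.4 + 11.8 − 6.6 + 0.2 − 2.7) / 7 = 0.7000%
Σ(R_i − R̄_i)(R_m − R̄_m) = 337.4900  ⇒  Cov = 337.4900 / 6 = 56.2483
Σ(R_m − R̄_m)² = 290.5600  ⇒  Var(R_m) = 290.5600 / 6 = 48.4267
β = Cov / Var(R_m) = 56.2483 / 48.4267 = 1.1615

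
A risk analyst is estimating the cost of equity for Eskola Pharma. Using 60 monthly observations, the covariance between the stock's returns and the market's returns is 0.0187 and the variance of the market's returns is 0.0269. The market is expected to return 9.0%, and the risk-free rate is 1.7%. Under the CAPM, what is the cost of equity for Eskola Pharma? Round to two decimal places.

β = Cov(R_i, R_m) / Var(R_m) = 0.0187 / 0.0269 = 0.6952
MRP = 9.0% − 1.7% = 7.30%
E(R) = R_f + β × MRP = 1.7% + 0.6952 × 7.3% = 6.77%

6.77%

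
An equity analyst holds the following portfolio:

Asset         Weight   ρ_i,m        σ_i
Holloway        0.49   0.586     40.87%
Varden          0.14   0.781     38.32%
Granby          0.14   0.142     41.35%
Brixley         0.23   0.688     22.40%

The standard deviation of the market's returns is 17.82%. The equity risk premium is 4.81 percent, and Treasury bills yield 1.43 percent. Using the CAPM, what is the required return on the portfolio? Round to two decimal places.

6.91%

β_Holloway = 0.586 × 40.87% / 17.82% = 1.3440
β_Varden = 0.781 × 38.32% / 17.82% = 1.6795
β_Granby = 0.142 × 41.35% / 17.82% = 0.3295
β_Brixley = 0.688 × 22.40% / 17.82% = 0.8648
β_P = Σ w_i β_i = 0.49×1.3440 + 0.14×1.6795 + 0.14×0.3295 + 0.23×0.8648 = 1.1387
E(R_P) = R_f + β_P × MRP = 1.43% + 1.1387 × 4.81% = 6.91%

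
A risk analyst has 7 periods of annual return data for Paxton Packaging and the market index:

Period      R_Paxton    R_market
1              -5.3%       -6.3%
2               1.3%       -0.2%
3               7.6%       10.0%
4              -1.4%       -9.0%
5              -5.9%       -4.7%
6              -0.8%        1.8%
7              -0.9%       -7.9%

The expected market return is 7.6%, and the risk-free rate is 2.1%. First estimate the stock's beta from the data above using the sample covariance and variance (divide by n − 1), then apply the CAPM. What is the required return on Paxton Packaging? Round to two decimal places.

Mean R_i = (-5.3 + 1.3 + 7.6 − 1.4 − 5.9 − 0.8 − 0.9) / 7 = -0.7714%
Mean R_m = (-6.3 − 0.2 + 10.0 − 9.0 − 4.7 + 1.8 − 7.9) / 7 = -2.3286%
Σ(R_i − R̄_i)(R_m − R̄_m) = 142.5557  ⇒  Cov = 142.5557 / 6 = 23.7593
Σ(R_m − R̄_m)² = 270.5143  ⇒  Var(R_m) = 270.5143 / 6 = 45.0857
β = Cov / Var(R_m) = 23.7593 / 45.0857 = 0.5270
MRP = 7.6% − 2.1% = 5.50%
E(R) = R_f + β × MRP = 2.1% + 0.5270 × 5.5% = 5.00%

5.00%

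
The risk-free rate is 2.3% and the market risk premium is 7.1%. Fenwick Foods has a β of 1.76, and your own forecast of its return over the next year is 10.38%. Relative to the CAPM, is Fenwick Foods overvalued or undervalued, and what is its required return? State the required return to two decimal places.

Overvalued; required return 14.80%

Required return = R_f + β·MRP = 2.3% + 1.76 × 7.1% = 14.80%
Forecast 10.38% < required 14.80% → the stock plots below the SML → overvalued.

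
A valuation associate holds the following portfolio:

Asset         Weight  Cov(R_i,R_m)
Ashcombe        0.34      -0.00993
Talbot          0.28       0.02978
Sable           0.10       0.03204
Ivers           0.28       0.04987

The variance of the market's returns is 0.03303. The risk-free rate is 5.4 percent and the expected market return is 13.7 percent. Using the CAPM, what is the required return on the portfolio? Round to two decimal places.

10.96%

β_Ashcombe = -0.00993 / 0.03303 = -0.3006
β_Talbot = 0.02978 / 0.03303 = 0.9016
β_Sable = 0.03204 / 0.03303 = 0.9700
β_Ivers = 0.04987 / 0.03303 = 1.5098
β_P = Σ w_i β_i = 0.34×-0.3006 + 0.28×0.9016 + 0.10×0.9700 + 0.28×1.5098 = 0.6700
MRP = 13.7% − 5.4% = 8.30%
E(R_P) = R_f + β_P × MRP = 5.4% + 0.6700 × 8.3% = 10.96%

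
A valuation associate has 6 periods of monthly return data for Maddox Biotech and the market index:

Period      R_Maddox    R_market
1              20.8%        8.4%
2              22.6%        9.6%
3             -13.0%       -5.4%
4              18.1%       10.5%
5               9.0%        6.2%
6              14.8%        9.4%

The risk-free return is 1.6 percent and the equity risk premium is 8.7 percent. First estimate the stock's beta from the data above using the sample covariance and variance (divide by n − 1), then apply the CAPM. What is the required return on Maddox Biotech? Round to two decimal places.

Mean R_i = (20.8 + 22.6 − 13.0 + 18.1 + 9.0 + 14.8) / 6 = 12.0500%
Mean R_m = (8.4 + 9.6 − 5.4 + 10.5 + 6.2 + 9.4) / 6 = 6.4500%
Σ(R_i − R̄_i)(R_m − R̄_m) = 380.5150  ⇒  Cov = 380.5150 / 5 = 76.1030
Σ(R_m − R̄_m)² = 179.3150  ⇒  Var(R_m) = 179.3150 / 5 = 35.8630
β = Cov / Var(R_m) = 76.1030 / 35.8630 = 2.1220
E(R) = R_f + β × MRP = 1.6% + 2.1220 × 8.7% = 20.06%

20.06%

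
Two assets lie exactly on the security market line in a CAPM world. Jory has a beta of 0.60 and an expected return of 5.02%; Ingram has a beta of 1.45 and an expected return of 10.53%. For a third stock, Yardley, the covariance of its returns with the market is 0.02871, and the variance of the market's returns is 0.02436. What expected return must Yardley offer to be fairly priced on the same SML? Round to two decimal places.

8.77%

MRP = (10.53% − 5.02%) / (1.45 − 0.60) = 6.4824%
R_f = 5.02% − 0.60 × 6.4824% = 1.1306%
β_Yardley = Cov / Var(R_m) = 0.02871 / 0.02436 = 1.1786
E(R_Yardley) = R_f + β × MRP = 1.1306% + 1.1786 × 6.4824% = 8.77%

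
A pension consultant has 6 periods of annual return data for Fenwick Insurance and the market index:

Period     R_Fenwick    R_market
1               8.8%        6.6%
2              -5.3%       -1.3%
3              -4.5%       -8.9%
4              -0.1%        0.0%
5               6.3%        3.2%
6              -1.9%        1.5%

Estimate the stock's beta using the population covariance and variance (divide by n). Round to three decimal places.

0.890

Mean R_i = (8.8 − 5.3 − 4.5 − 0.1 + 6.3 − 1.9) / 6 = 0.5500%
Mean R_m = (6.6 − 1.3 − 8.9 + 0.0 + 3.2 + 1.5) / 6 = 0.1833%
Σ(R_i − R̄_i)(R_m − R̄_m) = 121.7250  ⇒  Cov = 121.7250 / 6 = 20.2875
Σ(R_m − R̄_m)² = 136.7483  ⇒  Var(R_m) = 136.7483 / 6 = 22.7914
β = Cov / Var(R_m) = 20.2875 / 22.7914 = 0.8901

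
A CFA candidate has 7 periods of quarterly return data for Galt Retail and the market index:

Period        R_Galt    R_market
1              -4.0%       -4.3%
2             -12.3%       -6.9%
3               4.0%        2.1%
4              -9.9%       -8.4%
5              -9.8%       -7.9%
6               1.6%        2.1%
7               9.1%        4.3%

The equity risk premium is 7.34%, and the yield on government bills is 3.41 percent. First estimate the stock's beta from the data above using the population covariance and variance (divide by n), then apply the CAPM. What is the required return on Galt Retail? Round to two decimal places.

Mean R_i = (-4.0 − 12.3 + 4.0 − 9.9 − 9.8 + 1.6 + 9.1) / 7 = -3.0429%
Mean R_m = (-4.3 − 6.9 + 2.1 − 8.4 − 7.9 + 2.1 + 4.3) / 7 = -2.7143%
Σ(R_i − R̄_i)(R_m − R̄_m) = 255.7257  ⇒  Cov = 255.7257 / 7 = 36.5322
Σ(R_m − R̄_m)² = 174.8086  ⇒  Var(R_m) = 174.8086 / 7 = 24.9727
β = Cov / Var(R_m) = 36.5322 / 24.9727 = 1.4629
E(R) = R_f + β × MRP = 3.41% + 1.4629 × 7.34% = 14.15%

14.15%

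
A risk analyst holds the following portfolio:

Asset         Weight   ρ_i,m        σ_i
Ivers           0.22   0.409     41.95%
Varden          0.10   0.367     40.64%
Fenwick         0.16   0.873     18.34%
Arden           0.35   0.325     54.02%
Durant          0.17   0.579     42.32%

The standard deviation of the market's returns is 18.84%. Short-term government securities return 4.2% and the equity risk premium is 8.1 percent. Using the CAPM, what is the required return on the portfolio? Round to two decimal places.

β_Ivers = 0.409 × 41.95% / 18.84% = 0.9107
β_Varden = 0.367 × 40.64% / 18.84% = 0.7917
β_Fenwick = 0.873 × 18.34% / 18.84% = 0.8498
β_Arden = 0.325 × 54.02% / 18.84% = 0.9319
β_Durant = 0.579 × 42.32% / 18.84% = 1.3006
β_P = Σ w_i β_i = 0.22×0.9107 + 0.10×0.7917 + 0.16×0.8498 + 0.35×0.9319 + 0.17×1.3006 = 0.9628
E(R_P) = R_f + β_P × MRP = 4.2% + 0.9628 × 8.1% = 12.00%

12.00%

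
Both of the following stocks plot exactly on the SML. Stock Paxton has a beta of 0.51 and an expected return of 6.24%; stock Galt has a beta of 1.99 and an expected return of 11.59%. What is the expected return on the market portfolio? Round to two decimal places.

Both satisfy E(R) = R_f + β·MRP, so the slope of the SML is
MRP = (11.59% − 6.24%) / (1.99 − 0.51) = 5.35% / 1.48 = 3.6149%
R_f = E(R_Paxton) − β_Paxton·MRP = 6.24% − 0.51 × 3.6149% = 4.3964%
E(R_m) = R_f + MRP = 4.3964% + 3.6149% = 8.01%

8.01%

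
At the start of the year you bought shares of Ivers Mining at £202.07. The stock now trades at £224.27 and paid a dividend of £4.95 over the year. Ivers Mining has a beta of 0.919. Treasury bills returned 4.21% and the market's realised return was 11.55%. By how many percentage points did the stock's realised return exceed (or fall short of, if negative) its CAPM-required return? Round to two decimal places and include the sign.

+2.48%

Realised HPR = (P1 + D1 − P0) / P0 = (224.27 + 4.95 − 202.07) / 202.07 = 27.15 / 202.07 = 13.4359%
MRP = 11.55% − 4.21% = 7.34%
CAPM required = R_f + β·MRP = 4.21% + 0.919 × 7.34% = 10.95546%
α = realised − required = 13.4359% − 10.95546% = +2.48%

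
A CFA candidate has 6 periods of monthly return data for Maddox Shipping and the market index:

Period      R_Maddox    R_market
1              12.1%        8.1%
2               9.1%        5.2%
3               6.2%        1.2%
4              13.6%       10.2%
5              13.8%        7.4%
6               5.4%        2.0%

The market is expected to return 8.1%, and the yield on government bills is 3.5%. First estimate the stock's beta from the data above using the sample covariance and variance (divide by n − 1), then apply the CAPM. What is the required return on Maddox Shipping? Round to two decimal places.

Mean R_i = (12.1 + 9.1 + 6.2 + 13.6 + 13.8 + 5.4) / 6 = 10.0333%
Mean R_m = (8.1 + 5.2 + 1.2 + 10.2 + 7.4 + 2.0) / 6 = 5.6833%
Σ(R_i − R̄_i)(R_m − R̄_m) = 62.2733  ⇒  Cov = 62.2733 / 5 = 12.4547
Σ(R_m − R̄_m)² = 63.0883  ⇒  Var(R_m) = 63.0883 / 5 = 12.6177
β = Cov / Var(R_m) = 12.4547 / 12.6177 = 0.9871
MRP = 8.1% − 3.5% = 4.60%
E(R) = R_f + β × MRP = 3.5% + 0.9871 × 4.6% = 8.04%

8.04%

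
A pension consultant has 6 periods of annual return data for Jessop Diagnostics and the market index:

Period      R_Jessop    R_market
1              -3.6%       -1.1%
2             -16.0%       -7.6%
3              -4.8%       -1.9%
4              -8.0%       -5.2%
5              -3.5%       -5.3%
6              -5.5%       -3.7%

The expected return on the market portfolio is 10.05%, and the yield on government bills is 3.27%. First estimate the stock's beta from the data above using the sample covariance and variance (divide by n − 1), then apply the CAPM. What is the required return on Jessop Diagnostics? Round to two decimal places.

13.61%

Mean R_i = (-3.6 − 16.0 − 4.8 − 8.0 − 3.5 − 5.5) / 6 = -6.9000%
Mean R_m = (-1.1 − 7.6 − 1.9 − 5.2 − 5.3 − 3.7) / 6 = -4.1333%
Σ(R_i − R̄_i)(R_m − R̄_m) = 44.0600  ⇒  Cov = 44.0600 / 5 = 8.8120
Σ(R_m − R̄_m)² = 28.8933  ⇒  Var(R_m) = 28.8933 / 5 = 5.7787
β = Cov / Var(R_m) = 8.8120 / 5.7787 = 1.5249
MRP = 10.05% − 3.27% = 6.78%
E(R) = R_f + β × MRP = 3.27% + 1.5249 × 6.78% = 13.61%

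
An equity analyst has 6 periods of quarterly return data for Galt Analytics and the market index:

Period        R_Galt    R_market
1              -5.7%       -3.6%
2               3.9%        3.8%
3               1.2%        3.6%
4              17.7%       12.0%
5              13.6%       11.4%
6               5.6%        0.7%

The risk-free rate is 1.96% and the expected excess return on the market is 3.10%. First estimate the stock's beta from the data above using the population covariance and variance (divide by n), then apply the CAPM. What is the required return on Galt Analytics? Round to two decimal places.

Mean R_i = (-5.7 + 3.9 + 1.2 + 17.7 + 13.6 + 5.6) / 6 = 6.0500%
Mean R_m = (-3.6 + 3.8 + 3.6 + 12.0 + 11.4 + 0.7) / 6 = 4.6500%
Σ(R_i − R̄_i)(R_m − R̄_m) = 242.2250  ⇒  Cov = 242.2250 / 6 = 40.3708
Σ(R_m − R̄_m)² = 185.0750  ⇒  Var(R_m) = 185.0750 / 6 = 30.8458
β = Cov / Var(R_m) = 40.3708 / 30.8458 = 1.3088
E(R) = R_f + β × MRP = 1.96% + 1.3088 × 3.10% = 6.02%

6.02%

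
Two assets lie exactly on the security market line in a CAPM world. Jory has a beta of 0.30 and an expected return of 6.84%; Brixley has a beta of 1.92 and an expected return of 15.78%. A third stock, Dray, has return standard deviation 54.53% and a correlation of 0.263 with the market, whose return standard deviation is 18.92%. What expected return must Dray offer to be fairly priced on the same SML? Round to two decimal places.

9.37%

MRP = (15.78% − 6.84%) / (1.92 − 0.30) = 5.5185%
R_f = 6.84% − 0.30 × 5.5185% = 5.1845%
β_Dray = ρ·σ_i/σ_m = 0.263 × 54.53 / 18.92 = 0.7580
E(R_Dray) = R_f + β × MRP = 5.1845% + 0.7580 × 5.5185% = 9.37%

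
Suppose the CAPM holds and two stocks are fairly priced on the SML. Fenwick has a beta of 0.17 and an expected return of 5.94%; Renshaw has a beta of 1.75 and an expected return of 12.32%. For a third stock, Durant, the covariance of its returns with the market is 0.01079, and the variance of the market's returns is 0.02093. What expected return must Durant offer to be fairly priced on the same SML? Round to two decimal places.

7.34%

MRP = (12.32% − 5.94%) / (1.75 − 0.17) = 4.0380%
R_f = 5.94% − 0.17 × 4.0380% = 5.2535%
β_Durant = Cov / Var(R_m) = 0.01079 / 0.02093 = 0.5155
E(R_Durant) = R_f + β × MRP = 5.2535% + 0.5155 × 4.0380% = 7.34%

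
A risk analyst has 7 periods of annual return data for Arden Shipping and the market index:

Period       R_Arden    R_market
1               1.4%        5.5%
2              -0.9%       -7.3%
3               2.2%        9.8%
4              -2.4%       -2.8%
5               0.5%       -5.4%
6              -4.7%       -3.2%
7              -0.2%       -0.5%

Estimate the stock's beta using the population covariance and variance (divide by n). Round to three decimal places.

0.234

Mean R_i = (1.4 − 0.9 + 2.2 − 2.4 + 0.5 − 4.7 − 0.2) / 7 = -0.5857%
Mean R_m = (5.5 − 7.3 + 9.8 − 2.8 − 5.4 − 3.2 − 0.5) / 7 = -0.5571%
Σ(R_i − R̄_i)(R_m − R̄_m) = 52.7057  ⇒  Cov = 52.7057 / 7 = 7.5294
Σ(R_m − R̄_m)² = 224.8971  ⇒  Var(R_m) = 224.8971 / 7 = 32.1282
β = Cov / Var(R_m) = 7.5294 / 32.1282 = 0.2344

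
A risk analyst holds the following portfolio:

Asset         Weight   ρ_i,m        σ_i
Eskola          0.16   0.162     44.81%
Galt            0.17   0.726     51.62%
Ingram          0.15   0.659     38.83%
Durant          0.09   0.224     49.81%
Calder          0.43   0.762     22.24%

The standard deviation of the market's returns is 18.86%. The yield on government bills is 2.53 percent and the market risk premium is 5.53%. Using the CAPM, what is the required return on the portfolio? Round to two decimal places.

β_Eskola = 0.162 × 44.81% / 18.86% = 0.3849
β_Galt = 0.726 × 51.62% / 18.86% = 1.9871
β_Ingram = 0.659 × 38.83% / 18.86% = 1.3568
β_Durant = 0.224 × 49.81% / 18.86% = 0.5916
β_Calder = 0.762 × 22.24% / 18.86% = 0.8986
β_P = Σ w_i β_i = 0.16×0.3849 + 0.17×1.9871 + 0.15×1.3568 + 0.09×0.5916 + 0.43×0.8986 = 1.0426
E(R_P) = R_f + β_P × MRP = 2.53% + 1.0426 × 5.53% = 8.30%

8.30%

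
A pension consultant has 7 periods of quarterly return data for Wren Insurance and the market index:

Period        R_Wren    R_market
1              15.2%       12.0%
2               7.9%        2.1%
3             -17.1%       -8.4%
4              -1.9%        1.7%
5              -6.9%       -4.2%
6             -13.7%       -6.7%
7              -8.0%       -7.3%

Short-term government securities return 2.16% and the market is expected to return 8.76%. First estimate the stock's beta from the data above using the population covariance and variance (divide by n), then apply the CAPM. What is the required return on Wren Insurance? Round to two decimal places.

12.04%

Mean R_i = (15.2 + 7.9 − 17.1 − 1.9 − 6.9 − 13.7 − 8.0) / 7 = -3.5000%
Mean R_m = (12.0 + 2.1 − 8.4 + 1.7 − 4.2 − 6.7 − 7.3) / 7 = -1.5429%
Σ(R_i − R̄_i)(R_m − R̄_m) = 480.7700  ⇒  Cov = 480.7700 / 7 = 68.6814
Σ(R_m − R̄_m)² = 321.0171  ⇒  Var(R_m) = 321.0171 / 7 = 45.8596
β = Cov / Var(R_m) = 68.6814 / 45.8596 = 1.4976
MRP = 8.76% − 2.16% = 6.60%
E(R) = R_f + β × MRP = 2.16% + 1.4976 × 6.60% = 12.04%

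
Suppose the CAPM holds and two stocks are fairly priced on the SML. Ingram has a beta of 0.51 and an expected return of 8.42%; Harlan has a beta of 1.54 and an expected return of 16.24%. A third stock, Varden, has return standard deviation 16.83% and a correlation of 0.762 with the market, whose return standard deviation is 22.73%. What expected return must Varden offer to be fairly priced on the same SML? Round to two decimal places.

8.83%

MRP = (16.24% − 8.42%) / (1.54 − 0.51) = 7.5922%
R_f = 8.42% − 0.51 × 7.5922% = 4.5480%
β_Varden = ρ·σ_i/σ_m = 0.762 × 16.83 / 22.73 = 0.5642
E(R_Varden) = R_f + β × MRP = 4.5480% + 0.5642 × 7.5922% = 8.83%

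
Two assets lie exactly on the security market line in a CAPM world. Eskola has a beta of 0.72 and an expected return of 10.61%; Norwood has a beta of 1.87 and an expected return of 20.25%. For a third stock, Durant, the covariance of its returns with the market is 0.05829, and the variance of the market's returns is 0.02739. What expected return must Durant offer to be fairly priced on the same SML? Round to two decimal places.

MRP = (20.25% − 10.61%) / (1.87 − 0.72) = 8.3826%
R_f = 10.61% − 0.72 × 8.3826% = 4.5745%
β_Durant = Cov / Var(R_m) = 0.05829 / 0.02739 = 2.1281
E(R_Durant) = R_f + β × MRP = 4.5745% + 2.1281 × 8.3826% = 22.41%

22.41%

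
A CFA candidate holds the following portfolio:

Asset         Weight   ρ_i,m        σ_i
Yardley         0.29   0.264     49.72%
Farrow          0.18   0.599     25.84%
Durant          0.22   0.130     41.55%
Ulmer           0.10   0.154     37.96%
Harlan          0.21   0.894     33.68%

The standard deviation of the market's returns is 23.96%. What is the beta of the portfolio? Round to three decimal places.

0.613

β_Yardley = 0.264 × 49.72% / 23.96% = 0.5478
β_Farrow = 0.599 × 25.84% / 23.96% = 0.6460
β_Durant = 0.130 × 41.55% / 23.96% = 0.2254
β_Ulmer = 0.154 × 37.96% / 23.96% = 0.2440
β_Harlan = 0.894 × 33.68% / 23.96% = 1.2567
β_P = Σ w_i β_i = 0.29×0.5478 + 0.18×0.6460 + 0.22×0.2254 + 0.10×0.2440 + 0.21×1.2567 = 0.6130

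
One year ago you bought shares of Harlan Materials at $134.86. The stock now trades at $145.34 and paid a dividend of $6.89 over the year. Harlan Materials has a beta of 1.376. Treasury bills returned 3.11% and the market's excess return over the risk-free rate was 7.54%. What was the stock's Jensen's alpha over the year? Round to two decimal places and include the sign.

Realised HPR = (P1 + D1 − P0) / P0 = (145.34 + 6.89 − 134.86) / 134.86 = 17.37 / 134.86 = 12.8800%
CAPM required = R_f + β·MRP = 3.11% + 1.376 × 7.54% = 13.48504%
α = realised − required = 12.8800% − 13.48504% = -0.61%

-0.61%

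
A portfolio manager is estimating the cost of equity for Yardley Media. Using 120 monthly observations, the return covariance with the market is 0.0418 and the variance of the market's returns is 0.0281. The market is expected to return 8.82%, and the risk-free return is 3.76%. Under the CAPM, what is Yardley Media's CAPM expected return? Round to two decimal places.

β = Cov(R_i, R_m) / Var(R_m) = 0.0418 / 0.0281 = 1.4875
MRP = 8.82% − 3.76% = 5.06%
E(R) = R_f + β × MRP = 3.76% + 1.4875 × 5.06% = 11.29%

11.29%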